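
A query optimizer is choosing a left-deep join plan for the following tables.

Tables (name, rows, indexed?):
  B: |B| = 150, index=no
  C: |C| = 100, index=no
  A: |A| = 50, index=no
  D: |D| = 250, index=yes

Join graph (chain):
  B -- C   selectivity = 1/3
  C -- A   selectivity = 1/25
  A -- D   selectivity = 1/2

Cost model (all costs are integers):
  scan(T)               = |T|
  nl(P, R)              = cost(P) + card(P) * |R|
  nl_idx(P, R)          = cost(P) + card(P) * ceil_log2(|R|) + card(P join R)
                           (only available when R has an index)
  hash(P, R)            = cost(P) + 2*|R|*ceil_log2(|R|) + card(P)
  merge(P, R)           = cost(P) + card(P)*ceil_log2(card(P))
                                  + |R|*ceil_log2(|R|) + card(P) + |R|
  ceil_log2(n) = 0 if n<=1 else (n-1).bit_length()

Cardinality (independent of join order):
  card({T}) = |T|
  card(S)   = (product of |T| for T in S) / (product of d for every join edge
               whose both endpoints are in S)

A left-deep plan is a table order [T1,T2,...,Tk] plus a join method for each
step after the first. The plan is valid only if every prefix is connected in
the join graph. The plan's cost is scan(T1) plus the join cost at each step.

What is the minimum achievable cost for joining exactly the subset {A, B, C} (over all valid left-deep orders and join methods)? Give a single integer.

3400

Selinger DP over subsets of {A,B,C}:
  {B}: scan cost=150, card=150
  {C}: scan cost=100, card=100
  {A}: scan cost=50, card=50
  {BC}: card=5000; try (C,hash)→1700, (B,merge)→2250, (C,merge)→2300, (B,hash)→2600, (B,nl)→15100, (C,nl)→15150; best=1700 via (C,hash)
  {AC}: card=200; try (A,hash)→800, (C,merge)→1200, (A,merge)→1250, (C,hash)→1500, (C,nl)→5050, (A,nl)→5100; best=800 via (A,hash)
  {ABC}: card=10000; try (B,hash)→3400, (B,merge)→3950, (A,hash)→7300, (B,nl)→30800, (A,merge)→72050, (A,nl)→251700; best=3400 via (B,hash)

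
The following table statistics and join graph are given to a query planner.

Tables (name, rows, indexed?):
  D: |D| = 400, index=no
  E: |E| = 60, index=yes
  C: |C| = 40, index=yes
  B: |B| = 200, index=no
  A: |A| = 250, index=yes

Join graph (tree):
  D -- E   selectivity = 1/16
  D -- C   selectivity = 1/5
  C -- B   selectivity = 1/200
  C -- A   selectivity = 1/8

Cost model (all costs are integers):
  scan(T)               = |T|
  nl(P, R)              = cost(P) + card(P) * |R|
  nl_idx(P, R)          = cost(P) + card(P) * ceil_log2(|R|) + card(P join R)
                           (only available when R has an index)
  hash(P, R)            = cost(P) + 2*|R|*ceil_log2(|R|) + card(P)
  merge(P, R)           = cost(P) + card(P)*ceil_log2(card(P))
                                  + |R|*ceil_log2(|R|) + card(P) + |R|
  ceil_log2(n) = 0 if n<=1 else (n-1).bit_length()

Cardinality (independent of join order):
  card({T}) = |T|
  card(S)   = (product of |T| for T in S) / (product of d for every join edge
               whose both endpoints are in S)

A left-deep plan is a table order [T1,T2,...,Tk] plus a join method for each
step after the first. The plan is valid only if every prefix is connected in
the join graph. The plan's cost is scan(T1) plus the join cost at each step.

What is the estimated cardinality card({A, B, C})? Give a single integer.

Tables in S: A(250), B(200), C(40)
Edges inside S: C-B(d=200), C-A(d=8)
numerator = 250 * 200 * 40 = 2000000
denominator = 200 * 8 = 1600
card(S) = 2000000 / 1600 = 1250

1250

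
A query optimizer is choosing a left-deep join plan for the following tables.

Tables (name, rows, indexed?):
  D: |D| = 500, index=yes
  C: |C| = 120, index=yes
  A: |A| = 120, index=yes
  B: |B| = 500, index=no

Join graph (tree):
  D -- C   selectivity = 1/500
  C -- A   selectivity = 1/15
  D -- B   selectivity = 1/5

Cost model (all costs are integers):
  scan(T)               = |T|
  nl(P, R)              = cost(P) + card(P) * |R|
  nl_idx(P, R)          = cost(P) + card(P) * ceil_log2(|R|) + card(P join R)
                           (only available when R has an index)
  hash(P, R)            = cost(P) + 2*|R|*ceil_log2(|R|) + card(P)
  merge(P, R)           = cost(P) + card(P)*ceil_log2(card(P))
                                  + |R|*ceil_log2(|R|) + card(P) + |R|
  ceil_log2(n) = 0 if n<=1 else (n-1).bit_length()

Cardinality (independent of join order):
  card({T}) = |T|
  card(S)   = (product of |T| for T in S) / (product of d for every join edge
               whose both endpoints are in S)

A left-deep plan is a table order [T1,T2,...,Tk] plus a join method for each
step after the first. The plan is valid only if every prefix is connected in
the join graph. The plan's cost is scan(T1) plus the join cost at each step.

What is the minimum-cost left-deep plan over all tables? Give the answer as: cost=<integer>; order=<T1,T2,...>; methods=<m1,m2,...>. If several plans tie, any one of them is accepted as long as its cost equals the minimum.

Selinger DP (subsets sized 1..n):
  {D}: scan cost=500, card=500
  {C}: scan cost=120, card=120
  {A}: scan cost=120, card=120
  {B}: scan cost=500, card=500
  {CD}: card=120; try (D,nl_idx)→1320, (C,hash)→2680, (C,nl_idx)→4120, (D,merge)→6080, (C,merge)→6460, (D,hash)→9240 …(+2); best=1320 via (D,nl_idx)
  {BD}: card=50000; try (D,hash)→10000, (B,hash)→10000, (D,merge)→10500, (B,merge)→10500, (D,nl_idx)→55000, (D,nl)→250500 …(+1); best=10000 via (D,hash)
  {AC}: card=960; try (C,hash)→1920, (C,nl_idx)→1920, (A,hash)→1920, (A,nl_idx)→1920, (C,merge)→2040, (A,merge)→2040 …(+2); best=1920 via (C,hash)
  {ACD}: card=960; try (A,hash)→3120, (A,nl_idx)→3120, (A,merge)→3240, (D,nl_idx)→11520, (D,hash)→11880, (A,nl)→15720 …(+2); best=3120 via (A,hash)
  {BCD}: card=12000; try (B,merge)→7280, (B,hash)→10440, (B,nl)→61320, (C,hash)→61680, (C,nl_idx)→372000, (C,merge)→860960 …(+1); best=7280 via (B,merge)
  {ABCD}: card=96000; try (B,hash)→13080, (B,merge)→18680, (A,hash)→20960, (A,nl_idx)→187280, (A,merge)→188240, (B,nl)→483120 …(+1); best=13080 via (B,hash)

cost=13080; order=C,D,A,B; methods=nl_idx,hash,hash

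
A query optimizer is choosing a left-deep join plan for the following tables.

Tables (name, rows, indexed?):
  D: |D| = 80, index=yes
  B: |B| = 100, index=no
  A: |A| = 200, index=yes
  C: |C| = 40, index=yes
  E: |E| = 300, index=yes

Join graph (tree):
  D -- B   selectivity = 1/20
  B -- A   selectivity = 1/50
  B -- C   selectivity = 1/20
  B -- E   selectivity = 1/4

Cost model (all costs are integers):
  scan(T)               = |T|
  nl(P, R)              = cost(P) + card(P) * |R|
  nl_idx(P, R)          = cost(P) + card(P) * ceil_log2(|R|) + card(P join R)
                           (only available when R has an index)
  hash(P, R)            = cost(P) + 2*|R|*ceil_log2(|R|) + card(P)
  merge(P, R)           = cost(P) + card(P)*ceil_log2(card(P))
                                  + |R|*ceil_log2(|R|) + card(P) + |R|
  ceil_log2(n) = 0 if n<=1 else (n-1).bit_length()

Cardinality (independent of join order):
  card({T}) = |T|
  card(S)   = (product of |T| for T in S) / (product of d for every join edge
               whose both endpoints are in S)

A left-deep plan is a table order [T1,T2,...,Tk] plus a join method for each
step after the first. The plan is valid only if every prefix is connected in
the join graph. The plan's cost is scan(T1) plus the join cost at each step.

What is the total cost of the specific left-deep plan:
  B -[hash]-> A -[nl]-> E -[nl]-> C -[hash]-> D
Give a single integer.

step 1: scan B: cost=100, card=100
step 2: join A via hash
    card(P join A) = 100*200/(50) = 400
    cost = 100 + 2*200*8 + 100 = 3400
step 3: join E via nl
    card(P join E) = 400*300/(4) = 30000
    cost = 3400 + 400*300 = 123400
step 4: join C via nl
    card(P join C) = 30000*40/(20) = 60000
    cost = 123400 + 30000*40 = 1323400
step 5: join D via hash
    card(P join D) = 60000*80/(20) = 240000
    cost = 1323400 + 2*80*7 + 60000 = 1384520

1384520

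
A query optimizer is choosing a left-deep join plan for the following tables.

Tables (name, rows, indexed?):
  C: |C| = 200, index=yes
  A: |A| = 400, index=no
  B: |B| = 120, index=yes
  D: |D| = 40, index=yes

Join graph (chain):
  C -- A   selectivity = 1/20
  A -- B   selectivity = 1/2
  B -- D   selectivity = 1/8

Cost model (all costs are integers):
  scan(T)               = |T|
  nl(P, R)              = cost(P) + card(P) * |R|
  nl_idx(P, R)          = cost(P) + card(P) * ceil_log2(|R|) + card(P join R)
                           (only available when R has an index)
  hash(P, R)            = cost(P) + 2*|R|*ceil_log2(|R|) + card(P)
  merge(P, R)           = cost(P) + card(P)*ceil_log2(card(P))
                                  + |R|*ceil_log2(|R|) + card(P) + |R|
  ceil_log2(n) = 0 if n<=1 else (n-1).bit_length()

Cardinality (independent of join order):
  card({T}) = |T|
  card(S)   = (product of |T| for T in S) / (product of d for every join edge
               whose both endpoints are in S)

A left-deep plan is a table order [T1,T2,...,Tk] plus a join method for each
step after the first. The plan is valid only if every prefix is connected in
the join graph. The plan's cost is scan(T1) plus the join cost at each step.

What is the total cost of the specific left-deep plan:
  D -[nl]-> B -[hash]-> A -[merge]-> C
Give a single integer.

step 1: scan D: cost=40, card=40
step 2: join B via nl
    card(P join B) = 40*120/(8) = 600
    cost = 40 + 40*120 = 4840
step 3: join A via hash
    card(P join A) = 600*400/(2) = 120000
    cost = 4840 + 2*400*9 + 600 = 12640
step 4: join C via merge
    card(P join C) = 120000*200/(20) = 1200000
    cost = 12640 + 120000*17 + 200*8 + 120000 + 200 = 2174440

2174440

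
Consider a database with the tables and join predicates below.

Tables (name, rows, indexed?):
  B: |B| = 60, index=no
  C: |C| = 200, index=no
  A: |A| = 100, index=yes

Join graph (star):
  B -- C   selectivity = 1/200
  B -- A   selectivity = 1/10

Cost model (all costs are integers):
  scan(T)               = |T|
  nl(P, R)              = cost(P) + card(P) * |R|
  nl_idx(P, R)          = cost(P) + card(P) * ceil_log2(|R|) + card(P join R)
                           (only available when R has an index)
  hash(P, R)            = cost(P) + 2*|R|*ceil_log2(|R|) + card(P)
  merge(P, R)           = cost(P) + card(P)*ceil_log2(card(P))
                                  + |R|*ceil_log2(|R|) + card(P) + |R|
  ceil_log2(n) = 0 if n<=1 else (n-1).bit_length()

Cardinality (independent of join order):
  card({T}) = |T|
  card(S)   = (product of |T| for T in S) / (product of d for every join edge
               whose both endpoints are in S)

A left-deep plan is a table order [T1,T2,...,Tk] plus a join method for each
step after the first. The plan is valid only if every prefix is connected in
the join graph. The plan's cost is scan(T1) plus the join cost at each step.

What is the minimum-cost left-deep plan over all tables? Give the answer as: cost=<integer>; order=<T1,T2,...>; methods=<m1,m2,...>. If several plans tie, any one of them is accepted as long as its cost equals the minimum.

cost=2140; order=C,B,A; methods=hash,nl_idx

Selinger DP (subsets sized 1..n):
  {B}: scan cost=60, card=60
  {C}: scan cost=200, card=200
  {A}: scan cost=100, card=100
  {BC}: card=60; try (B,hash)→1120, (C,merge)→2280, (B,merge)→2420, (C,hash)→3320, (C,nl)→12060, (B,nl)→12200; best=1120 via (B,hash)
  {AB}: card=600; try (B,hash)→920, (A,nl_idx)→1080, (A,merge)→1280, (B,merge)→1320, (A,hash)→1520, (A,nl)→6060 …(+1); best=920 via (B,hash)
  {ABC}: card=600; try (A,nl_idx)→2140, (A,merge)→2340, (A,hash)→2580, (C,hash)→4720, (A,nl)→7120, (C,merge)→9320 …(+1); best=2140 via (A,nl_idx)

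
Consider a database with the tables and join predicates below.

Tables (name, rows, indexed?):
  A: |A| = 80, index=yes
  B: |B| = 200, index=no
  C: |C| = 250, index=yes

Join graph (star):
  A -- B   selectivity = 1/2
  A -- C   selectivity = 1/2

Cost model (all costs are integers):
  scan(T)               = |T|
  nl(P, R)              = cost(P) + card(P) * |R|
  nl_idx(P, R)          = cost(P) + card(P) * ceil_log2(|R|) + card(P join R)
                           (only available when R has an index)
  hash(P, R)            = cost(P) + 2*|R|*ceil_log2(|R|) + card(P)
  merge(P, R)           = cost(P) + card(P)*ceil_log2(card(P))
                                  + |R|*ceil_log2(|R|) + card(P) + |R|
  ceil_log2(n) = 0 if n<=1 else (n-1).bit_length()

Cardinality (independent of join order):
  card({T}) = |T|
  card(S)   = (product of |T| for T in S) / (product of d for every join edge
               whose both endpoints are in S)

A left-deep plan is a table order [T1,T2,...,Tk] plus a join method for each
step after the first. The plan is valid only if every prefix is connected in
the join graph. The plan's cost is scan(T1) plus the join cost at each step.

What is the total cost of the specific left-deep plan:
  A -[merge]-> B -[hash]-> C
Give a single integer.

step 1: scan A: cost=80, card=80
step 2: join B via merge
    card(P join B) = 80*200/(2) = 8000
    cost = 80 + 80*7 + 200*8 + 80 + 200 = 2520
step 3: join C via hash
    card(P join C) = 8000*250/(2) = 1000000
    cost = 2520 + 2*250*8 + 8000 = 14520

14520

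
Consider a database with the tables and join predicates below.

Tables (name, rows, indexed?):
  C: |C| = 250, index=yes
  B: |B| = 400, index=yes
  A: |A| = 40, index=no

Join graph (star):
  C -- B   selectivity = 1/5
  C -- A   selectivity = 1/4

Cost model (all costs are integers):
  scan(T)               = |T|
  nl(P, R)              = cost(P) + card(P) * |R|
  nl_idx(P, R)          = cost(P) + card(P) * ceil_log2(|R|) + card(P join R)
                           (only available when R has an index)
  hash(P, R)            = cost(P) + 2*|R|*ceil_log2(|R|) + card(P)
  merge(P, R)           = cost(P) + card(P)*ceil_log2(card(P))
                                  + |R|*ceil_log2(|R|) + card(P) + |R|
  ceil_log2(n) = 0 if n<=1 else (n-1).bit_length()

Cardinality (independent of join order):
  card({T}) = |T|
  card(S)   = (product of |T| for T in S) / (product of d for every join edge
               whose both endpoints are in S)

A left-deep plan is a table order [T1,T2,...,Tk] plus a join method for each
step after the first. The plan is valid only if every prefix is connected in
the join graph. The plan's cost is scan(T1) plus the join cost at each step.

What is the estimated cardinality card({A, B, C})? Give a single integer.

200000

Tables in S: A(40), B(400), C(250)
Edges inside S: C-B(d=5), C-A(d=4)
numerator = 40 * 400 * 250 = 4000000
denominator = 5 * 4 = 20
card(S) = 4000000 / 20 = 200000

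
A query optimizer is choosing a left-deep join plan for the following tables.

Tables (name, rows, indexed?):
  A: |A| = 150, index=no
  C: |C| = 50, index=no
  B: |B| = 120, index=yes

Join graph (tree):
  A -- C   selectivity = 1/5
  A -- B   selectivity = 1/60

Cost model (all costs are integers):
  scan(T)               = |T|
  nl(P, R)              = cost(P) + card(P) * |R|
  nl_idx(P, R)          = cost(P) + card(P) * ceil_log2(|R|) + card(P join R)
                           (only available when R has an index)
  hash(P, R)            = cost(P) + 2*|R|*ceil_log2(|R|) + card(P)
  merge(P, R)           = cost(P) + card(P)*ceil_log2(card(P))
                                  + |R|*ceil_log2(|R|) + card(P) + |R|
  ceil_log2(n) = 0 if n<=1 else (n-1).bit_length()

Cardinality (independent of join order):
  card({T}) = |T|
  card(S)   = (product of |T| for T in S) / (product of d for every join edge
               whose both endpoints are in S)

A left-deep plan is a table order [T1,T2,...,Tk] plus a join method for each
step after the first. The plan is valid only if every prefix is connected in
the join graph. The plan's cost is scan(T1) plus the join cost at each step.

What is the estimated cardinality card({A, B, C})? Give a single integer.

3000

Tables in S: A(150), B(120), C(50)
Edges inside S: A-C(d=5), A-B(d=60)
numerator = 150 * 120 * 50 = 900000
denominator = 5 * 60 = 300
card(S) = 900000 / 300 = 3000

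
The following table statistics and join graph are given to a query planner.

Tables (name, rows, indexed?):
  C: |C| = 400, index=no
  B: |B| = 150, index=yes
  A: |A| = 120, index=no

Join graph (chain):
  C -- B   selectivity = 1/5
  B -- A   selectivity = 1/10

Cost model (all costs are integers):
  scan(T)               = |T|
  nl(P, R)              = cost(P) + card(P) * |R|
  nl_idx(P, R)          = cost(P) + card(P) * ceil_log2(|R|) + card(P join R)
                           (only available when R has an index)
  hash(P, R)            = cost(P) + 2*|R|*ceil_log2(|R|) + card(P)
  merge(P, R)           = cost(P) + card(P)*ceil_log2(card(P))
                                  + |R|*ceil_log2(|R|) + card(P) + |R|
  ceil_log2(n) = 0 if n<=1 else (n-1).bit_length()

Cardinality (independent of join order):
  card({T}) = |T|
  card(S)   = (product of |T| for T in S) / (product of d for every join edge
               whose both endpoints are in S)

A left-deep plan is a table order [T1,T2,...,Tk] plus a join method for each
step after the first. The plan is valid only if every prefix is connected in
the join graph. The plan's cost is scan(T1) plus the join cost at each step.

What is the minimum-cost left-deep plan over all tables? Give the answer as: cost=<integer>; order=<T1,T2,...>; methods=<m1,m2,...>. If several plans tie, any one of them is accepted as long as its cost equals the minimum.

Selinger DP (subsets sized 1..n):
  {C}: scan cost=400, card=400
  {B}: scan cost=150, card=150
  {A}: scan cost=120, card=120
  {BC}: card=12000; try (B,hash)→3200, (C,merge)→5500, (B,merge)→5750, (C,hash)→7500, (B,nl_idx)→15600, (C,nl)→60150 …(+1); best=3200 via (B,hash)
  {AB}: card=1800; try (A,hash)→1980, (B,merge)→2430, (A,merge)→2460, (B,hash)→2640, (B,nl_idx)→2880, (B,nl)→18120 …(+1); best=1980 via (A,hash)
  {ABC}: card=144000; try (C,hash)→10980, (A,hash)→16880, (C,merge)→27580, (A,merge)→184160, (C,nl)→721980, (A,nl)→1443200; best=10980 via (C,hash)

cost=10980; order=B,A,C; methods=hash,hash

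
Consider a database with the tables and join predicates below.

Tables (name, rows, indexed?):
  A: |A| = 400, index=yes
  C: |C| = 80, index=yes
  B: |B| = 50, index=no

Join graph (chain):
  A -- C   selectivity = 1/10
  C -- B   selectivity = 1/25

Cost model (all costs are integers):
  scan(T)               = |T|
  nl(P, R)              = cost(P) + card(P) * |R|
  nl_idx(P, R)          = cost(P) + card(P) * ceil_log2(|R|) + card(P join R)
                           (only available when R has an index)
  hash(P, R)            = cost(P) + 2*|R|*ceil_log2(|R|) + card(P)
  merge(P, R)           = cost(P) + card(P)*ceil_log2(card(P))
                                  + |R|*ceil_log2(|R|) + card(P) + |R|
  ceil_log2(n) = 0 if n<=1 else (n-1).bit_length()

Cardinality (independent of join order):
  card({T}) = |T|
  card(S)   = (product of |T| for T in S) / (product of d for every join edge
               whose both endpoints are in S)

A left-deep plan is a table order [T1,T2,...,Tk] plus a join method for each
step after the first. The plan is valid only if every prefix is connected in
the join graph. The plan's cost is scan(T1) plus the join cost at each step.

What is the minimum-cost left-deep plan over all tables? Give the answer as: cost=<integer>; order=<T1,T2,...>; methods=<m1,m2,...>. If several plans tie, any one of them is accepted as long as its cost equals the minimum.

cost=5720; order=A,C,B; methods=hash,hash

Selinger DP (subsets sized 1..n):
  {A}: scan cost=400, card=400
  {C}: scan cost=80, card=80
  {B}: scan cost=50, card=50
  {AC}: card=3200; try (C,hash)→1920, (A,nl_idx)→4000, (A,merge)→4720, (C,merge)→5040, (C,nl_idx)→6400, (A,hash)→7360 …(+2); best=1920 via (C,hash)
  {BC}: card=160; try (C,nl_idx)→560, (B,hash)→760, (C,merge)→1040, (B,merge)→1070, (C,hash)→1220, (C,nl)→4050 …(+1); best=560 via (C,nl_idx)
  {ABC}: card=6400; try (B,hash)→5720, (A,merge)→6000, (A,hash)→7920, (A,nl_idx)→8400, (B,merge)→43870, (A,nl)→64560 …(+1); best=5720 via (B,hash)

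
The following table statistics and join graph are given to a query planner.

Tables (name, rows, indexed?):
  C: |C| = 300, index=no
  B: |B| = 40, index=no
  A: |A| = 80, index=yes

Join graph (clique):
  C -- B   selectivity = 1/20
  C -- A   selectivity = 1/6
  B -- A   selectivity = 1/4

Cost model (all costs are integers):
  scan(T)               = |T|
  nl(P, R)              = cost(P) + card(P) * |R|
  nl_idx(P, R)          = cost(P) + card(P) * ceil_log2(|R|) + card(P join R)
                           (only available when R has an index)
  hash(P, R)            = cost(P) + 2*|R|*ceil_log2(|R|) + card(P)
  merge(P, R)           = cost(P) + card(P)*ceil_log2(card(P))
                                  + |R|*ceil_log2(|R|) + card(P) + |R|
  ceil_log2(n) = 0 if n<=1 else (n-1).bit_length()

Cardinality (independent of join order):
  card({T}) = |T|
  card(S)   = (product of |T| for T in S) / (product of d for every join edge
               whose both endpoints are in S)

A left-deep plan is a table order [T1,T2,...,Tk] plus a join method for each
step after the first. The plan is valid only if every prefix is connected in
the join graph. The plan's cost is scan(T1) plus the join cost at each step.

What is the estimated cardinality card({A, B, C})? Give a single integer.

2000

Tables in S: A(80), B(40), C(300)
Edges inside S: C-B(d=20), C-A(d=6), B-A(d=4)
numerator = 80 * 40 * 300 = 960000
denominator = 20 * 6 * 4 = 480
card(S) = 960000 / 480 = 2000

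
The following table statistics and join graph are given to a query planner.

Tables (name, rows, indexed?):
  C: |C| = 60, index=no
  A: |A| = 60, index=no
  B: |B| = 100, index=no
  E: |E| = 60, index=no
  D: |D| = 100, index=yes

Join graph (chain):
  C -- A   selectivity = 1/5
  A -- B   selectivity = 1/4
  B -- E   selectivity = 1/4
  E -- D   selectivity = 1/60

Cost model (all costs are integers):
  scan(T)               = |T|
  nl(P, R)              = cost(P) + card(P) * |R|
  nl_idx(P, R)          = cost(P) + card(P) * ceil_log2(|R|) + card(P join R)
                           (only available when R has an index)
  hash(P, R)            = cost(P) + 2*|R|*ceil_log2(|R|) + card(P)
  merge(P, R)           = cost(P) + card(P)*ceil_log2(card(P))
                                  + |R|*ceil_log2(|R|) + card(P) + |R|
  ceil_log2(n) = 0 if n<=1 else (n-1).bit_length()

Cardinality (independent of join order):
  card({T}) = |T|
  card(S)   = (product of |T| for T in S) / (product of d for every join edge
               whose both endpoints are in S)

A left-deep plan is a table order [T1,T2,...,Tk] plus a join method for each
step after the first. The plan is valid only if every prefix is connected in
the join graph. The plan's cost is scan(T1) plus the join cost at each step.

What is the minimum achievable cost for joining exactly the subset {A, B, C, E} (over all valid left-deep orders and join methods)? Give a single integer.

21680

Selinger DP over subsets of {A,B,C,E}:
  {C}: scan cost=60, card=60
  {A}: scan cost=60, card=60
  {B}: scan cost=100, card=100
  {E}: scan cost=60, card=60
  {AC}: card=720; try (C,hash)→840, (A,hash)→840, (C,merge)→900, (A,merge)→900, (C,nl)→3660, (A,nl)→3660; best=840 via (C,hash)
  {AB}: card=1500; try (A,hash)→920, (B,merge)→1280, (A,merge)→1320, (B,hash)→1520, (B,nl)→6060, (A,nl)→6100; best=920 via (A,hash)
  {BE}: card=1500; try (E,hash)→920, (B,merge)→1280, (E,merge)→1320, (B,hash)→1520, (B,nl)→6060, (E,nl)→6100; best=920 via (E,hash)
  {ABC}: card=18000; try (B,hash)→2960, (C,hash)→3140, (B,merge)→9560, (C,merge)→19340, (B,nl)→72840, (C,nl)→90920; best=2960 via (B,hash)
  {ABE}: card=22500; try (E,hash)→3140, (A,hash)→3140, (E,merge)→19340, (A,merge)→19340, (E,nl)→90920, (A,nl)→90920; best=3140 via (E,hash)
  {ABCE}: card=270000; try (E,hash)→21680, (C,hash)→26360, (E,merge)→291380, (C,merge)→363560, (E,nl)→1082960, (C,nl)→1353140; best=21680 via (E,hash)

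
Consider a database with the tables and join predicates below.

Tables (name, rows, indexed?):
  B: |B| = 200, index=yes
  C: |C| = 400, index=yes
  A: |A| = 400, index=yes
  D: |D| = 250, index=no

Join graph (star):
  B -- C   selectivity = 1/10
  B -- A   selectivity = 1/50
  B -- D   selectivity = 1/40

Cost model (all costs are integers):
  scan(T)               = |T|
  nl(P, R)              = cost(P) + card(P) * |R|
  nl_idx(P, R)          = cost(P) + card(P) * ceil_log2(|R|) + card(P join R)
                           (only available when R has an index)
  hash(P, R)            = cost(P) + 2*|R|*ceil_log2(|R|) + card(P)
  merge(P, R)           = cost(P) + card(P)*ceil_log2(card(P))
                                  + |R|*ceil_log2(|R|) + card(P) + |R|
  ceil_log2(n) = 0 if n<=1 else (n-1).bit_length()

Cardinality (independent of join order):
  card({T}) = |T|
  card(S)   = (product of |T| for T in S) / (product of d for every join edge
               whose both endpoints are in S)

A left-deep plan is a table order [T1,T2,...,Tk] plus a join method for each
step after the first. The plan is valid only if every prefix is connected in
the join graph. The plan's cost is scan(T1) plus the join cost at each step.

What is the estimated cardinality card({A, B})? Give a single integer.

Tables in S: A(400), B(200)
Edges inside S: B-A(d=50)
numerator = 400 * 200 = 80000
denominator = 50 = 50
card(S) = 80000 / 50 = 1600

1600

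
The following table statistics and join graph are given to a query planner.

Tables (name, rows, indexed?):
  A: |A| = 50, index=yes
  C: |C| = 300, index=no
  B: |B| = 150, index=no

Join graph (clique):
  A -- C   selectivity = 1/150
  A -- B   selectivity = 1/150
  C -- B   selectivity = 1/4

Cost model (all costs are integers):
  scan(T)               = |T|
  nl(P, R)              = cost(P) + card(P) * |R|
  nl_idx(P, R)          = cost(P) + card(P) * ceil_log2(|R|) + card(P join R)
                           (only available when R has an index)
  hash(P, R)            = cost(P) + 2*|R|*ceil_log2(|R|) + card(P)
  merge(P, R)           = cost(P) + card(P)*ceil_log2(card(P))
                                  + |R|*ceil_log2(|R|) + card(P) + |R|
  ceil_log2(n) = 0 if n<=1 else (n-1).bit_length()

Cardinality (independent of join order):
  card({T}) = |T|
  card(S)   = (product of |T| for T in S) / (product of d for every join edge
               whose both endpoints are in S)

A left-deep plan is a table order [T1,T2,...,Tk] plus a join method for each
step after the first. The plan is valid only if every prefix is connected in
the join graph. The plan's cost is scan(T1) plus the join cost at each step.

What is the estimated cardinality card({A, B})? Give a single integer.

50

Tables in S: A(50), B(150)
Edges inside S: A-B(d=150)
numerator = 50 * 150 = 7500
denominator = 150 = 150
card(S) = 7500 / 150 = 50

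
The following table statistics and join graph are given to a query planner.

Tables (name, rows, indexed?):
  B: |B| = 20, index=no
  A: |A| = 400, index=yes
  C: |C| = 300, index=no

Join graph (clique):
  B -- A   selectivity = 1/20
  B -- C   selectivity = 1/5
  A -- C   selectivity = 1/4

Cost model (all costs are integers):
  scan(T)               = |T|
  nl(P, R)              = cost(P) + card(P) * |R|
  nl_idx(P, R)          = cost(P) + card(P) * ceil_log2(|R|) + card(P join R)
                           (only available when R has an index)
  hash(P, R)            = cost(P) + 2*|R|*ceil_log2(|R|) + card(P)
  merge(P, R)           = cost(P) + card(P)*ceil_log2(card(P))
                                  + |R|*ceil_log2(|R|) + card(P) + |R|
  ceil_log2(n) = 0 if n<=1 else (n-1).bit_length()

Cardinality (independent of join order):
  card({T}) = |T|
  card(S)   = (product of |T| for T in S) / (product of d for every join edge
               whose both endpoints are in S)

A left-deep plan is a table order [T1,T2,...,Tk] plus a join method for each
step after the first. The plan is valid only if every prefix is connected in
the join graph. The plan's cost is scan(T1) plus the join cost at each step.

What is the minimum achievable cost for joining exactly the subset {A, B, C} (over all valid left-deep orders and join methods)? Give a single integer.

Selinger DP over subsets of {A,B,C}:
  {B}: scan cost=20, card=20
  {A}: scan cost=400, card=400
  {C}: scan cost=300, card=300
  {AB}: card=400; try (A,nl_idx)→600, (B,hash)→1000, (A,merge)→4140, (B,merge)→4520, (A,hash)→7240, (A,nl)→8020 …(+1); best=600 via (A,nl_idx)
  {BC}: card=1200; try (B,hash)→800, (C,merge)→3140, (B,merge)→3420, (C,hash)→5440, (C,nl)→6020, (B,nl)→6300; best=800 via (B,hash)
  {AC}: card=30000; try (C,hash)→6200, (A,merge)→7300, (C,merge)→7400, (A,hash)→7800, (A,nl_idx)→33000, (A,nl)→120300 …(+1); best=6200 via (C,hash)
  {ABC}: card=6000; try (C,hash)→6400, (C,merge)→7600, (A,hash)→9200, (A,nl_idx)→17600, (A,merge)→19200, (B,hash)→36400 …(+4); best=6400 via (C,hash)

6400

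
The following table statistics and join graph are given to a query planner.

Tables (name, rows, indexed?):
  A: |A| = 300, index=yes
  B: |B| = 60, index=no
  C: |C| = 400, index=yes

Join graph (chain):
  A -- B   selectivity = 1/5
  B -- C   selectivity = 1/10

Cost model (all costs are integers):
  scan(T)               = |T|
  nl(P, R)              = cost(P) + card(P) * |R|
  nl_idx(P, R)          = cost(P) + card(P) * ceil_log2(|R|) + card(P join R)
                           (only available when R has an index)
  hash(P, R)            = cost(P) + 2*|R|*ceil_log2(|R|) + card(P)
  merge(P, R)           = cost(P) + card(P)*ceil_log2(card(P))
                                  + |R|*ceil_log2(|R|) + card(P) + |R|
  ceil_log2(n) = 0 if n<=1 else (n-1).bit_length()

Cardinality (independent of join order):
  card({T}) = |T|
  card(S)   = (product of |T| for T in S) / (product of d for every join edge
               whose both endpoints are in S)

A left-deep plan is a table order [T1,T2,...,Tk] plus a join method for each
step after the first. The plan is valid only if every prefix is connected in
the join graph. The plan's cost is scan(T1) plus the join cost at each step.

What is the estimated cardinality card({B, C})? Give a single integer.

Tables in S: B(60), C(400)
Edges inside S: B-C(d=10)
numerator = 60 * 400 = 24000
denominator = 10 = 10
card(S) = 24000 / 10 = 2400

2400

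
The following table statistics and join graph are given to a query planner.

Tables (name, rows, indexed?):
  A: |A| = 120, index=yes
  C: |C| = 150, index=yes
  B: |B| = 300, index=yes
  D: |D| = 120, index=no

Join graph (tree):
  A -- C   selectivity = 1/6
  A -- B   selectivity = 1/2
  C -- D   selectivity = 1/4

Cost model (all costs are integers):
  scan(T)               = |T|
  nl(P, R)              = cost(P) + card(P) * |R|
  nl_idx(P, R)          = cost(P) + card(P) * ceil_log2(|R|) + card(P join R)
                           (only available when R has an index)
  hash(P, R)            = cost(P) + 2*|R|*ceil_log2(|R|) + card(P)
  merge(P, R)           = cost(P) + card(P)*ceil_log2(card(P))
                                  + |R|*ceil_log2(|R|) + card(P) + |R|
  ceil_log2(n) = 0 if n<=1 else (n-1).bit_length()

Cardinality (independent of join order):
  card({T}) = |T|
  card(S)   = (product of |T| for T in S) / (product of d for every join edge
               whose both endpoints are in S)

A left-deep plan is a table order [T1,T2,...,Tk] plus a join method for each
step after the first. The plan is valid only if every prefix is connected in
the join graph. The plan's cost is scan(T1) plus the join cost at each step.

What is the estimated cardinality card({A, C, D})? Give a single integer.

Tables in S: A(120), C(150), D(120)
Edges inside S: A-C(d=6), C-D(d=4)
numerator = 120 * 150 * 120 = 2160000
denominator = 6 * 4 = 24
card(S) = 2160000 / 24 = 90000

90000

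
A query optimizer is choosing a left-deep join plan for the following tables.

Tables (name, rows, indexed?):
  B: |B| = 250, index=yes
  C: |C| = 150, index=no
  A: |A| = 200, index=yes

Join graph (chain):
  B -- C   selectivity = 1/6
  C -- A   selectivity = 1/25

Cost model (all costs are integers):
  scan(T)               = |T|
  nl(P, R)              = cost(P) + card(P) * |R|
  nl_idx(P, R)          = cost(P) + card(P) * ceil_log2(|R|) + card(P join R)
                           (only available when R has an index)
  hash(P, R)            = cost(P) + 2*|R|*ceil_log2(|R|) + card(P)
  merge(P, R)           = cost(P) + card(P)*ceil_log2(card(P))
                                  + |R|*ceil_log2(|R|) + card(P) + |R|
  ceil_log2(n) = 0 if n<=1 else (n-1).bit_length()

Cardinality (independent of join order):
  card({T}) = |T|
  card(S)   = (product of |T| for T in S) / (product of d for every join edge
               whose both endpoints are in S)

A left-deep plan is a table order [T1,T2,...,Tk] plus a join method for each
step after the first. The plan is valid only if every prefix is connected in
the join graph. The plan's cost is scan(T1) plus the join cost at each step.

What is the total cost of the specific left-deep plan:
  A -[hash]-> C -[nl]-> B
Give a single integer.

302800

step 1: scan A: cost=200, card=200
step 2: join C via hash
    card(P join C) = 200*150/(25) = 1200
    cost = 200 + 2*150*8 + 200 = 2800
step 3: join B via nl
    card(P join B) = 1200*250/(6) = 50000
    cost = 2800 + 1200*250 = 302800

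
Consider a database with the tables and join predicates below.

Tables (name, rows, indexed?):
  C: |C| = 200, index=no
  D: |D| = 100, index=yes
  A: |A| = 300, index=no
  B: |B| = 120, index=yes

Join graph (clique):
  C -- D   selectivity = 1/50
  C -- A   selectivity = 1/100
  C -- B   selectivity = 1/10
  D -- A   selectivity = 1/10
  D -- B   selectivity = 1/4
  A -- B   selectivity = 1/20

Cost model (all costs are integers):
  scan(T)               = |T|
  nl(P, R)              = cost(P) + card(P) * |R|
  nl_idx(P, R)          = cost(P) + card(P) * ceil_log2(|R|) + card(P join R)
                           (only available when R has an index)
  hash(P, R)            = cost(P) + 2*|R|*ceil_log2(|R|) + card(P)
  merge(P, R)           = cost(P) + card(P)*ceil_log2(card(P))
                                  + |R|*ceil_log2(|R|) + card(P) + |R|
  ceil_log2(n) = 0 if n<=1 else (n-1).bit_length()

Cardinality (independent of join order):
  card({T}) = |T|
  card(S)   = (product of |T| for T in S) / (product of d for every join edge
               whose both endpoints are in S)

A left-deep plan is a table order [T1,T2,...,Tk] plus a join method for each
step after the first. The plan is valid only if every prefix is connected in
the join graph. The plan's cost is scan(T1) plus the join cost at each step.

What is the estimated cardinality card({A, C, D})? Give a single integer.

120

Tables in S: A(300), C(200), D(100)
Edges inside S: C-D(d=50), C-A(d=100), D-A(d=10)
numerator = 300 * 200 * 100 = 6000000
denominator = 50 * 100 * 10 = 50000
card(S) = 6000000 / 50000 = 120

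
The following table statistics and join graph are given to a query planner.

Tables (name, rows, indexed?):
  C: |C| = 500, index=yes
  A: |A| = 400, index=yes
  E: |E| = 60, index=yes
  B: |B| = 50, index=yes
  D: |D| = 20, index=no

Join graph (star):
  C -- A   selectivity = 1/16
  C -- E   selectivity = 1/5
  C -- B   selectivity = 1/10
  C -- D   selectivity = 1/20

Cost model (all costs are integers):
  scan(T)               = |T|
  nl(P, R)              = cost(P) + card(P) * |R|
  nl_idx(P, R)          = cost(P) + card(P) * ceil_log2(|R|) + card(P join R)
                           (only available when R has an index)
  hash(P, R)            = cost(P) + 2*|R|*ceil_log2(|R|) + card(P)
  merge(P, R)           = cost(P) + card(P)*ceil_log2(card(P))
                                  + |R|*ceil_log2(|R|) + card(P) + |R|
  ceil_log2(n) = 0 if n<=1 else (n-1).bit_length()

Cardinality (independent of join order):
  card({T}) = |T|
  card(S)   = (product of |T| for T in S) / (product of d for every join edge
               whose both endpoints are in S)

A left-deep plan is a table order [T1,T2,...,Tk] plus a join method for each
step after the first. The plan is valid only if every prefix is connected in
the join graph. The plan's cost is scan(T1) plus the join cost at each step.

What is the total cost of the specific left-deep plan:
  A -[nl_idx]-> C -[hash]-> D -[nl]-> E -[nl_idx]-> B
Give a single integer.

step 1: scan A: cost=400, card=400
step 2: join C via nl_idx
    card(P join C) = 400*500/(16) = 12500
    cost = 400 + 400*9 + 12500 = 16500
step 3: join D via hash
    card(P join D) = 12500*20/(20) = 12500
    cost = 16500 + 2*20*5 + 12500 = 29200
step 4: join E via nl
    card(P join E) = 12500*60/(5) = 150000
    cost = 29200 + 12500*60 = 779200
step 5: join B via nl_idx
    card(P join B) = 150000*50/(10) = 750000
    cost = 779200 + 150000*6 + 750000 = 2429200

2429200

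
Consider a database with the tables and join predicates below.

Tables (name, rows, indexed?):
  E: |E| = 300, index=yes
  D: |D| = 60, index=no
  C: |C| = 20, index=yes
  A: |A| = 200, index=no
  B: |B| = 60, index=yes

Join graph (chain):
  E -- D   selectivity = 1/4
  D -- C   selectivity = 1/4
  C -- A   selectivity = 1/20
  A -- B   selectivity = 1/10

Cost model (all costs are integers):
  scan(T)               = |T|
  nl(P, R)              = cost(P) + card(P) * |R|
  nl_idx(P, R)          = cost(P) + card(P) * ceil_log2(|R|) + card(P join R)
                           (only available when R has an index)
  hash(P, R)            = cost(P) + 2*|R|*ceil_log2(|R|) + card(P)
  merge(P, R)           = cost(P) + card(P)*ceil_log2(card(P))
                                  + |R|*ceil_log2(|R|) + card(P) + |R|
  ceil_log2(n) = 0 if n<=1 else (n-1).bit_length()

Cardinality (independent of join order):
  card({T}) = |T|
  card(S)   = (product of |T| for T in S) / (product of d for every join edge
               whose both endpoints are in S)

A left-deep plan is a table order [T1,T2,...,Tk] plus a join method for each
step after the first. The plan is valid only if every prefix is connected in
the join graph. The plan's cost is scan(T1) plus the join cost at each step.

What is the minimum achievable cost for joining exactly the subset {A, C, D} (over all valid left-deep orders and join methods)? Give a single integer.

1520

Selinger DP over subsets of {A,C,D}:
  {D}: scan cost=60, card=60
  {C}: scan cost=20, card=20
  {A}: scan cost=200, card=200
  {CD}: card=300; try (C,hash)→320, (D,merge)→560, (C,merge)→600, (C,nl_idx)→660, (D,hash)→760, (D,nl)→1220 …(+1); best=320 via (C,hash)
  {AC}: card=200; try (C,hash)→600, (C,nl_idx)→1400, (A,merge)→1940, (C,merge)→2120, (A,hash)→3240, (A,nl)→4020 …(+1); best=600 via (C,hash)
  {ACD}: card=3000; try (D,hash)→1520, (D,merge)→2820, (A,hash)→3820, (A,merge)→5120, (D,nl)→12600, (A,nl)→60320; best=1520 via (D,hash)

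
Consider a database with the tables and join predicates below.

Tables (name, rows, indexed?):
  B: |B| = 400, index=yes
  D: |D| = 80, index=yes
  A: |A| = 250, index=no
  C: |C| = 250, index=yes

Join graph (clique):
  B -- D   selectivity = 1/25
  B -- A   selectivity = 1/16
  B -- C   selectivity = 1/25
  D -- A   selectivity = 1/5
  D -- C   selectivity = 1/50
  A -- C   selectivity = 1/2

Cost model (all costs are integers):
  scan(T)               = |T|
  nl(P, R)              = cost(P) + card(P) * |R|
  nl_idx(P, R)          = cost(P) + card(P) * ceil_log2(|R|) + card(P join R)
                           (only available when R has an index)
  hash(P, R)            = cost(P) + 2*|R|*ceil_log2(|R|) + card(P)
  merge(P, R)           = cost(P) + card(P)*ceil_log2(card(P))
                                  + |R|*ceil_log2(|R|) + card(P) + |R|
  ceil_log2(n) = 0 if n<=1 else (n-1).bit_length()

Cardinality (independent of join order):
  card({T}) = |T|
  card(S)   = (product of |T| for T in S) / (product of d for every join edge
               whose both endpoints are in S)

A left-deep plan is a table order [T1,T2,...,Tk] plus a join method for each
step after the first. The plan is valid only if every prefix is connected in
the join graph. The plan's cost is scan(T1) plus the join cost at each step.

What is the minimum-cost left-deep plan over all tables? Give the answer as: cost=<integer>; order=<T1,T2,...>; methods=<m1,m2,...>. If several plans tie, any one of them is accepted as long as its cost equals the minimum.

cost=9232; order=D,C,B,A; methods=nl_idx,nl_idx,hash

Selinger DP (subsets sized 1..n):
  {B}: scan cost=400, card=400
  {D}: scan cost=80, card=80
  {A}: scan cost=250, card=250
  {C}: scan cost=250, card=250
  {BD}: card=1280; try (D,hash)→1920, (B,nl_idx)→2080, (D,nl_idx)→4480, (B,merge)→4720, (D,merge)→5040, (B,hash)→7360 …(+2); best=1920 via (D,hash)
  {AB}: card=6250; try (A,hash)→4800, (B,merge)→6500, (A,merge)→6650, (B,hash)→7700, (B,nl_idx)→8750, (B,nl)→100250 …(+1); best=4800 via (A,hash)
  {BC}: card=4000; try (C,hash)→4800, (B,merge)→6500, (B,nl_idx)→6500, (C,merge)→6650, (C,nl_idx)→7600, (B,hash)→7700 …(+2); best=4800 via (C,hash)
  {AD}: card=4000; try (D,hash)→1620, (A,merge)→2970, (D,merge)→3140, (A,hash)→4160, (D,nl_idx)→6000, (A,nl)→20080 …(+1); best=1620 via (D,hash)
  {CD}: card=400; try (C,nl_idx)→1120, (D,hash)→1620, (D,nl_idx)→2400, (C,merge)→2970, (D,merge)→3140, (C,hash)→4160 …(+2); best=1120 via (C,nl_idx)
  {AC}: card=31250; try (C,hash)→4500, (A,hash)→4500, (C,merge)→4750, (A,merge)→4750, (C,nl_idx)→33500, (C,nl)→62750 …(+1); best=4500 via (C,hash)
  {ABD}: card=4000; try (A,hash)→7200, (D,hash)→12170, (B,hash)→12820, (A,merge)→19530, (B,nl_idx)→41620, (D,nl_idx)→52550 …(+5); best=7200 via (A,hash)
  {BCD}: card=256; try (B,nl_idx)→4976, (C,hash)→7200, (B,hash)→8720, (B,merge)→9120, (D,hash)→9920, (C,nl_idx)→12416 …(+6); best=4976 via (B,nl_idx)
  {ABC}: card=31250; try (A,hash)→12800, (C,hash)→15050, (B,hash)→42950, (A,merge)→59050, (C,nl_idx)→86050, (C,merge)→94550 …(+5); best=12800 via (A,hash)
  {ACD}: card=10000; try (A,hash)→5520, (A,merge)→7370, (C,hash)→9620, (D,hash)→36870, (C,nl_idx)→43620, (C,merge)→55870 …(+5); best=5520 via (A,hash)
  {ABCD}: card=400; try (A,hash)→9232, (A,merge)→9530, (C,hash)→15200, (B,hash)→22720, (C,nl_idx)→39600, (D,hash)→45170 …(+9); best=9232 via (A,hash)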